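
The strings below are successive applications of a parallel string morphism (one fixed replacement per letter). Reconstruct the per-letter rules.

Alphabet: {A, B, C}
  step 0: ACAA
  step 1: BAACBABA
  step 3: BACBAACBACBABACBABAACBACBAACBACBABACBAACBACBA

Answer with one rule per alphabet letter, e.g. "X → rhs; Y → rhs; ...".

  step 0 ⇒ step 1: ACAA ⇒ BA·AC·BA·BA
    A ↦ BA
    C ↦ AC
    B ↦ BAC  (constrained at step 1)

A->BA, B->BAC, C->AC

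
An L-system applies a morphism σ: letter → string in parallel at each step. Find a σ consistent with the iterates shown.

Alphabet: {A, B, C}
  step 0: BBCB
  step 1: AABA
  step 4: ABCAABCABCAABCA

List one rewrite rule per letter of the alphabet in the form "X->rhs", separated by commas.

A->CA, B->A, C->B

  step 0 ⇒ step 1: BBCB ⇒ A·A·B·A
    B ↦ A
    C ↦ B
    A ↦ CA  (constrained at step 1)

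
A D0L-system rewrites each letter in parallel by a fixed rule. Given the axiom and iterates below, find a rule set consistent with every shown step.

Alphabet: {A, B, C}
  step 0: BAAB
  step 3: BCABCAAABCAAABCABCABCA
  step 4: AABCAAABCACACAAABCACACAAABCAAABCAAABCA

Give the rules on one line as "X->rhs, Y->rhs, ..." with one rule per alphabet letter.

A->CA, B->AA, C->B

  step 3 ⇒ step 4: BCABCAAABCAAABCABCABCA ⇒ AA·B·CA·AA·B·CA·CA·CA·AA·B·CA·CA·CA·AA·B·CA·AA·B·CA·AA·B·CA
    A ↦ CA
    B ↦ AA
    C ↦ B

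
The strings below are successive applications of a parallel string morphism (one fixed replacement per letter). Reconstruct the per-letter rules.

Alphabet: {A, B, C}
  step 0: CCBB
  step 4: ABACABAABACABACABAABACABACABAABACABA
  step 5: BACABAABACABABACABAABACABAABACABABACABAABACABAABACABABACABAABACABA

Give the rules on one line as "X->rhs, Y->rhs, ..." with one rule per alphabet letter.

A->BA, B->CA, C->A

  step 4 ⇒ step 5: ABACABAABACABACABAABACABACABAABACABA ⇒ BA·CA·BA·A·BA·CA·BA·BA·CA·BA·A·BA·CA·BA·A·BA·CA·BA·BA·CA·BA·A·BA·CA·BA·A·BA·CA·BA·BA·CA·BA·A·BA·CA·BA
    A ↦ BA
    B ↦ CA
    C ↦ A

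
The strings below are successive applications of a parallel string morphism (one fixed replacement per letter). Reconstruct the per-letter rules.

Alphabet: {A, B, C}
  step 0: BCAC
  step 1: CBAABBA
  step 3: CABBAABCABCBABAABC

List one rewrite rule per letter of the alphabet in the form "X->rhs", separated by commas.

  step 0 ⇒ step 1: BCAC ⇒ C·BA·AB·BA
    A ↦ AB
    B ↦ C
    C ↦ BA

A->AB, B->C, C->BA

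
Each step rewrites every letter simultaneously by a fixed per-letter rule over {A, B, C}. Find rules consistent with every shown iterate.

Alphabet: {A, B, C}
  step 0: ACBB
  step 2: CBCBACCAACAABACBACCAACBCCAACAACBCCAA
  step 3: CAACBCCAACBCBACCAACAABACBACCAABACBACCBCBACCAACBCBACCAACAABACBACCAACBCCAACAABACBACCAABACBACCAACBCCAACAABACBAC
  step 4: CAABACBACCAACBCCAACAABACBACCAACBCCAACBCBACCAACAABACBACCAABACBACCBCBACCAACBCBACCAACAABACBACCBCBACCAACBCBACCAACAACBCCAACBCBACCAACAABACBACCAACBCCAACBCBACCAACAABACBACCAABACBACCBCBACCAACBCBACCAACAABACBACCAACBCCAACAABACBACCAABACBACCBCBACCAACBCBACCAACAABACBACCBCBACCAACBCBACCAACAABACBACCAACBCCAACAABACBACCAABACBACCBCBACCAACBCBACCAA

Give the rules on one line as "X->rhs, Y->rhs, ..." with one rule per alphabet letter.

  step 3 ⇒ step 4: CAACBCCAACBCBACCAACAABACBACCAABACBACCBCBACCAACBCBACCAACAABACBACCAACBCCAACAABACBACCAABACBACCAACBCCAACAABACBAC ⇒ CAA·BAC·BAC·CAA·CBC·CAA·CAA·BAC·BAC·CAA·CBC·CAA·CBC·BAC·CAA·CAA·BAC·BAC·CAA·BAC·BAC·CBC·BAC·CAA·CBC·BAC·CAA·CAA·BAC·BAC·CBC·BAC·CAA·CBC·BAC·CAA·CAA·CBC·CAA·CBC·BAC·CAA·CAA·BAC·BAC·CAA·CBC·CAA·CBC·BAC·CAA·CAA·BAC·BAC·CAA·BAC·BAC·CBC·BAC·CAA·CBC·BAC·CAA·CAA·BAC·BAC·CAA·CBC·CAA·CAA·BAC·BAC·CAA·BAC·BAC·CBC·BAC·CAA·CBC·BAC·CAA·CAA·BAC·BAC·CBC·BAC·CAA·CBC·BAC·CAA·CAA·BAC·BAC·CAA·CBC·CAA·CAA·BAC·BAC·CAA·BAC·BAC·CBC·BAC·CAA·CBC·BAC·CAA
    A ↦ BAC
    B ↦ CBC
    C ↦ CAA

A->BAC, B->CBC, C->CAA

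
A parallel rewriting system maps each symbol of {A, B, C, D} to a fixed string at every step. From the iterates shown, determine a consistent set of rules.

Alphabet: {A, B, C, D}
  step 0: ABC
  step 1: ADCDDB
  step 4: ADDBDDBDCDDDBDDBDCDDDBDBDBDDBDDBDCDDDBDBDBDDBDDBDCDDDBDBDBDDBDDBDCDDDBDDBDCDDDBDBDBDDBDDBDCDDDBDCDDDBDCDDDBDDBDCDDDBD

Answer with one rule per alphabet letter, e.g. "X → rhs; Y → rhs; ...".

A->AD, B->CDD, C->B, D->DBD

  step 0 ⇒ step 1: ABC ⇒ AD·CDD·B
    A ↦ AD
    B ↦ CDD
    C ↦ B
    D ↦ DBD  (constrained at step 1)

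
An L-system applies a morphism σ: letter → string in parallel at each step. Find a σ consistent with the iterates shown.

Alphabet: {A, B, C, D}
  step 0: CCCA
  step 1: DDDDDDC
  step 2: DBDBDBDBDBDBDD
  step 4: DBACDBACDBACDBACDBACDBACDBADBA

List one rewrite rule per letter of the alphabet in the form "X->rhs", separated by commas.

  step 1 ⇒ step 2: DDDDDDC ⇒ DB·DB·DB·DB·DB·DB·DD
    C ↦ DD
    D ↦ DB
  step 0 ⇒ step 1: CCCA ⇒ DD·DD·DD·C
    A ↦ C
    B ↦ A  (constrained at step 2)

A->C, B->A, C->DD, D->DB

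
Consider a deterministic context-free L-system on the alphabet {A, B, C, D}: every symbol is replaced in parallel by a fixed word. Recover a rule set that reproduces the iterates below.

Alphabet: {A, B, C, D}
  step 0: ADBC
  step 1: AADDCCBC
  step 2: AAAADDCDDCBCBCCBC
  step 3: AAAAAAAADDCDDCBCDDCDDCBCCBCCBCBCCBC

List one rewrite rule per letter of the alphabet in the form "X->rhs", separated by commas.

A->AA, B->C, C->BC, D->DDC

  step 2 ⇒ step 3: AAAADDCDDCBCBCCBC ⇒ AA·AA·AA·AA·DDC·DDC·BC·DDC·DDC·BC·C·BC·C·BC·BC·C·BC
    A ↦ AA
    B ↦ C
    C ↦ BC
    D ↦ DDC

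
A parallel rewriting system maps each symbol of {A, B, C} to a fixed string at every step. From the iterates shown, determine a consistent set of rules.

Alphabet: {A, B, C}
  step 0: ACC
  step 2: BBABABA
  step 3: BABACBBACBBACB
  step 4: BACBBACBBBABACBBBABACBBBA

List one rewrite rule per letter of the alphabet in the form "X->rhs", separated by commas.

  step 3 ⇒ step 4: BABACBBACBBACB ⇒ BA·CB·BA·CB·B·BA·BA·CB·B·BA·BA·CB·B·BA
    A ↦ CB
    B ↦ BA
    C ↦ B

A->CB, B->BA, C->B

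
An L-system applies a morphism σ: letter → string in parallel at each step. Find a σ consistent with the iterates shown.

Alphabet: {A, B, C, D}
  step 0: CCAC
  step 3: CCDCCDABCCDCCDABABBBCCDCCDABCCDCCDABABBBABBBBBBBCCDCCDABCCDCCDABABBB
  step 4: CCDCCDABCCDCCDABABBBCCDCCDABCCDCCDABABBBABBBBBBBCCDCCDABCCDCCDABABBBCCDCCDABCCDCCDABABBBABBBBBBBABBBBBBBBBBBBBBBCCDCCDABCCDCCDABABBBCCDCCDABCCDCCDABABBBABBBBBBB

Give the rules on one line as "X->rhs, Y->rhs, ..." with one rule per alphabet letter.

  step 3 ⇒ step 4: CCDCCDABCCDCCDABABBBCCDCCDABCCDCCDABABBBABBBBBBBCCDCCDABCCDCCDABABBB ⇒ CCD·CCD·AB·CCD·CCD·AB·AB·BB·CCD·CCD·AB·CCD·CCD·AB·AB·BB·AB·BB·BB·BB·CCD·CCD·AB·CCD·CCD·AB·AB·BB·CCD·CCD·AB·CCD·CCD·AB·AB·BB·AB·BB·BB·BB·AB·BB·BB·BB·BB·BB·BB·BB·CCD·CCD·AB·CCD·CCD·AB·AB·BB·CCD·CCD·AB·CCD·CCD·AB·AB·BB·AB·BB·BB·BB
    A ↦ AB
    B ↦ BB
    C ↦ CCD
    D ↦ AB

A->AB, B->BB, C->CCD, D->AB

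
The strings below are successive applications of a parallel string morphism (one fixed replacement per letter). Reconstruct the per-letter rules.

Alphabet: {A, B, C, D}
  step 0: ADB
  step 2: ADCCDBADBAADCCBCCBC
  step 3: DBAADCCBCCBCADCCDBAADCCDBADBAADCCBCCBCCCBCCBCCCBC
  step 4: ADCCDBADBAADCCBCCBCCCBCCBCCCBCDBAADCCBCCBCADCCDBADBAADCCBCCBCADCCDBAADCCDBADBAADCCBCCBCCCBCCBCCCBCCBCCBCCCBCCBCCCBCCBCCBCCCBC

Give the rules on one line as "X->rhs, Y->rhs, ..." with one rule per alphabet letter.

  step 3 ⇒ step 4: DBAADCCBCCBCADCCDBAADCCDBADBAADCCBCCBCCCBCCBCCCBC ⇒ ADC·C·DBA·DBA·ADC·CBC·CBC·C·CBC·CBC·C·CBC·DBA·ADC·CBC·CBC·ADC·C·DBA·DBA·ADC·CBC·CBC·ADC·C·DBA·ADC·C·DBA·DBA·ADC·CBC·CBC·C·CBC·CBC·C·CBC·CBC·CBC·C·CBC·CBC·C·CBC·CBC·CBC·C·CBC
    A ↦ DBA
    B ↦ C
    C ↦ CBC
    D ↦ ADC

A->DBA, B->C, C->CBC, D->ADC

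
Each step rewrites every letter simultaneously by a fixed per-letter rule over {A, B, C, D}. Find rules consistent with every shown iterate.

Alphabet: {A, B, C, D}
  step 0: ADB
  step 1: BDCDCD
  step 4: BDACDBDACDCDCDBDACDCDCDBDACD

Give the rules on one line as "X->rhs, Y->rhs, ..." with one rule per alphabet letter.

A->BD, B->CD, C->A, D->CD

  step 0 ⇒ step 1: ADB ⇒ BD·CD·CD
    A ↦ BD
    B ↦ CD
    D ↦ CD
    C ↦ A  (constrained at step 1)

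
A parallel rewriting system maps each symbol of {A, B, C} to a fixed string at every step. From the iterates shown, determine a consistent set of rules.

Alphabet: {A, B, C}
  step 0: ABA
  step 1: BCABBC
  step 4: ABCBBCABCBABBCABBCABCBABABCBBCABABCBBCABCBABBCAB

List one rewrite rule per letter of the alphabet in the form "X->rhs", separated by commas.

A->BC, B->AB, C->CB

  step 0 ⇒ step 1: ABA ⇒ BC·AB·BC
    A ↦ BC
    B ↦ AB
    C ↦ CB  (constrained at step 1)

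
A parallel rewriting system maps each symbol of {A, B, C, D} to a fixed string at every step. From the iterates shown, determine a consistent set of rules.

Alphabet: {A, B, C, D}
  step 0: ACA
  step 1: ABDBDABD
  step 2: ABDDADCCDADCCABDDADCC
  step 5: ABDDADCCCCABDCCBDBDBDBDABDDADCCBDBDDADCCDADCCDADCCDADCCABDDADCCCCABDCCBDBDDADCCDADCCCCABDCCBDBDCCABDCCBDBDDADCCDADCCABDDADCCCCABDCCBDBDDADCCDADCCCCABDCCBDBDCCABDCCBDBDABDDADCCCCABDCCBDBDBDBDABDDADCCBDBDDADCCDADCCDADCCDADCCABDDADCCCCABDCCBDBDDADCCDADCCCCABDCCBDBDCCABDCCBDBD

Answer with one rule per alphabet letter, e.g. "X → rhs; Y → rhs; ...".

  step 1 ⇒ step 2: ABDBDABD ⇒ ABD·DAD·CC·DAD·CC·ABD·DAD·CC
    A ↦ ABD
    B ↦ DAD
    D ↦ CC
  step 0 ⇒ step 1: ACA ⇒ ABD·BD·ABD
    C ↦ BD

A->ABD, B->DAD, C->BD, D->CC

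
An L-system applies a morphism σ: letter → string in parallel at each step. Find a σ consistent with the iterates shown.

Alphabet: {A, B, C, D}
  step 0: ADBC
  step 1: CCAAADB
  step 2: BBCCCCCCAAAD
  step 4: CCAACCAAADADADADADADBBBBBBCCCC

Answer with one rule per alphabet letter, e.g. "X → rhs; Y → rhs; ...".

A->CC, B->AD, C->B, D->AA

  step 1 ⇒ step 2: CCAAADB ⇒ B·B·CC·CC·CC·AA·AD
    A ↦ CC
    B ↦ AD
    C ↦ B
    D ↦ AA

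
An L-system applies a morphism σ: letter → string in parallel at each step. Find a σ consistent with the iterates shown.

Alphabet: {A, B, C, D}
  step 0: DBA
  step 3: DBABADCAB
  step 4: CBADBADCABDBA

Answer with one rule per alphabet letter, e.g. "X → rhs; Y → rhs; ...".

  step 3 ⇒ step 4: DBABADCAB ⇒ C·BA·D·BA·D·C·AB·D·BA
    A ↦ D
    B ↦ BA
    C ↦ AB
    D ↦ C

A->D, B->BA, C->AB, D->C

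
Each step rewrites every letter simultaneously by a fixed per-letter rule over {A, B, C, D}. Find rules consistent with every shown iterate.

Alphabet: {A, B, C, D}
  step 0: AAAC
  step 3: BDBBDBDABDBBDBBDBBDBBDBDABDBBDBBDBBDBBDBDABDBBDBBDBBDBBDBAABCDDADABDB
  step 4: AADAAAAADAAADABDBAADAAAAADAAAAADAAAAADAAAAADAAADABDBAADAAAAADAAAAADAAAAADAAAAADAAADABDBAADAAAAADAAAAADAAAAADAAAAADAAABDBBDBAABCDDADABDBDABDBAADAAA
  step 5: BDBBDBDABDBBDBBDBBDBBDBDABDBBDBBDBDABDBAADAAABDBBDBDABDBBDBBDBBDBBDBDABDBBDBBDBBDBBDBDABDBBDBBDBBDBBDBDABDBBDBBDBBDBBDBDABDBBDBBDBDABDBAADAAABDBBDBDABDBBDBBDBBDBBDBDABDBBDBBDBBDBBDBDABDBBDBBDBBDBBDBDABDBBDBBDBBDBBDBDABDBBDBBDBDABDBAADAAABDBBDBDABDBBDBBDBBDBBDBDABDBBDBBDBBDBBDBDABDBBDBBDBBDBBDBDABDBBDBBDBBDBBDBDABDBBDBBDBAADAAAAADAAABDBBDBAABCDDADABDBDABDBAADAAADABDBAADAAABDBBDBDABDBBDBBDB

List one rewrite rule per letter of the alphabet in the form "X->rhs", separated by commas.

A->BDB, B->AA, C->BCD, D->DA

  step 4 ⇒ step 5: AADAAAAADAAADABDBAADAAAAADAAAAADAAAAADAAAAADAAADABDBAADAAAAADAAAAADAAAAADAAAAADAAADABDBAADAAAAADAAAAADAAAAADAAAAADAAABDBBDBAABCDDADABDBDABDBAADAAA ⇒ BDB·BDB·DA·BDB·BDB·BDB·BDB·BDB·DA·BDB·BDB·BDB·DA·BDB·AA·DA·AA·BDB·BDB·DA·BDB·BDB·BDB·BDB·BDB·DA·BDB·BDB·BDB·BDB·BDB·DA·BDB·BDB·BDB·BDB·BDB·DA·BDB·BDB·BDB·BDB·BDB·DA·BDB·BDB·BDB·DA·BDB·AA·DA·AA·BDB·BDB·DA·BDB·BDB·BDB·BDB·BDB·DA·BDB·BDB·BDB·BDB·BDB·DA·BDB·BDB·BDB·BDB·BDB·DA·BDB·BDB·BDB·BDB·BDB·DA·BDB·BDB·BDB·DA·BDB·AA·DA·AA·BDB·BDB·DA·BDB·BDB·BDB·BDB·BDB·DA·BDB·BDB·BDB·BDB·BDB·DA·BDB·BDB·BDB·BDB·BDB·DA·BDB·BDB·BDB·BDB·BDB·DA·BDB·BDB·BDB·AA·DA·AA·AA·DA·AA·BDB·BDB·AA·BCD·DA·DA·BDB·DA·BDB·AA·DA·AA·DA·BDB·AA·DA·AA·BDB·BDB·DA·BDB·BDB·BDB
    A ↦ BDB
    B ↦ AA
    C ↦ BCD
    D ↦ DA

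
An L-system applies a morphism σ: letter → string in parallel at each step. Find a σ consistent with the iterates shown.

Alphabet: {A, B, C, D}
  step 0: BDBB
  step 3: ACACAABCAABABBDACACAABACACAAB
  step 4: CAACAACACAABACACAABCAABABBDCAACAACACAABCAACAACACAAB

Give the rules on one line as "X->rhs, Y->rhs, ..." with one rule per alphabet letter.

  step 3 ⇒ step 4: ACACAABCAABABBDACACAABACACAAB ⇒ CA·A·CA·A·CA·CA·AB·A·CA·CA·AB·CA·AB·AB·BD·CA·A·CA·A·CA·CA·AB·CA·A·CA·A·CA·CA·AB
    A ↦ CA
    B ↦ AB
    C ↦ A
    D ↦ BD

A->CA, B->AB, C->A, D->BD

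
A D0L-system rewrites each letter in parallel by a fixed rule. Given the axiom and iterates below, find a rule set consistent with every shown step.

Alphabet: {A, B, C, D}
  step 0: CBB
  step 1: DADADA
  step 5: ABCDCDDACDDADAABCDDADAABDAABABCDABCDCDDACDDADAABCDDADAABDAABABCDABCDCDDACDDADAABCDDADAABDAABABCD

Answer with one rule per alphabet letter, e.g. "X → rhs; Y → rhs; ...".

A->CD, B->DA, C->DA, D->AB

  step 0 ⇒ step 1: CBB ⇒ DA·DA·DA
    B ↦ DA
    C ↦ DA
    A ↦ CD  (constrained at step 1)
    D ↦ AB  (constrained at step 1)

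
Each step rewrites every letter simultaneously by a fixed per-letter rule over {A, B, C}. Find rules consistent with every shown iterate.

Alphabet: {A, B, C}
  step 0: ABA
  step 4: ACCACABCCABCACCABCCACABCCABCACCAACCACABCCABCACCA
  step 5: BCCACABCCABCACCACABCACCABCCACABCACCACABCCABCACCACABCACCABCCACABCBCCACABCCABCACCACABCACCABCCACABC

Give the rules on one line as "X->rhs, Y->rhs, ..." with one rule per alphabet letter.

  step 4 ⇒ step 5: ACCACABCCABCACCABCCACABCCABCACCAACCACABCCABCACCA ⇒ BC·CA·CA·BC·CA·BC·AC·CA·CA·BC·AC·CA·BC·CA·CA·BC·AC·CA·CA·BC·CA·BC·AC·CA·CA·BC·AC·CA·BC·CA·CA·BC·BC·CA·CA·BC·CA·BC·AC·CA·CA·BC·AC·CA·BC·CA·CA·BC
    A ↦ BC
    B ↦ AC
    C ↦ CA

A->BC, B->AC, C->CA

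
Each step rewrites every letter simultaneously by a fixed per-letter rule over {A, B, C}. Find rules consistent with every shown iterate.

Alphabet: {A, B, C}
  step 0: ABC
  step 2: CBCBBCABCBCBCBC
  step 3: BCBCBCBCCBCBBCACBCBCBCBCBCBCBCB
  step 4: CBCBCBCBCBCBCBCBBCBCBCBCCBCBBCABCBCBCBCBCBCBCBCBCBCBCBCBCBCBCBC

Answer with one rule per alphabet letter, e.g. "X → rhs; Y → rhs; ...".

A->BCA, B->CBC, C->B

  step 3 ⇒ step 4: BCBCBCBCCBCBBCACBCBCBCBCBCBCBCB ⇒ CBC·B·CBC·B·CBC·B·CBC·B·B·CBC·B·CBC·CBC·B·BCA·B·CBC·B·CBC·B·CBC·B·CBC·B·CBC·B·CBC·B·CBC·B·CBC
    A ↦ BCA
    B ↦ CBC
    C ↦ B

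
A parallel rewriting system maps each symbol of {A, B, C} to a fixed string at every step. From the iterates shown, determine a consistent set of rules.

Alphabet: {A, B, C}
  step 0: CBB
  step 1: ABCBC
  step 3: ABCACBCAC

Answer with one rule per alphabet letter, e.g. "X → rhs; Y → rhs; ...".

A->C, B->BC, C->A

  step 0 ⇒ step 1: CBB ⇒ A·BC·BC
    B ↦ BC
    C ↦ A
    A ↦ C  (constrained at step 1)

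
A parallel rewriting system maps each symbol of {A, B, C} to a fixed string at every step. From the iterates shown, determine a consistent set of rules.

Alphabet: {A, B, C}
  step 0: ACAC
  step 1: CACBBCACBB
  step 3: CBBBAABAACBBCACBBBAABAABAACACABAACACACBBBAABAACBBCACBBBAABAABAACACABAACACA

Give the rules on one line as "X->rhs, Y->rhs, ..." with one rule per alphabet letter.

  step 0 ⇒ step 1: ACAC ⇒ CA·CBB·CA·CBB
    A ↦ CA
    C ↦ CBB
    B ↦ BAA  (constrained at step 1)

A->CA, B->BAA, C->CBB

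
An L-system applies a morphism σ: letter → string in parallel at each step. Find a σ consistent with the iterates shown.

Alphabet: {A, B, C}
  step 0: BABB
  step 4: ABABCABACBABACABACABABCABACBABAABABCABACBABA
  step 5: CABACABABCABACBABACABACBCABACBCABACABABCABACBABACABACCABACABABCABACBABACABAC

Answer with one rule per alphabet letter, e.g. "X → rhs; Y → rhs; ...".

A->C, B->ABA, C->B

  step 4 ⇒ step 5: ABABCABACBABACABACABABCABACBABAABABCABACBABA ⇒ C·ABA·C·ABA·B·C·ABA·C·B·ABA·C·ABA·C·B·C·ABA·C·B·C·ABA·C·ABA·B·C·ABA·C·B·ABA·C·ABA·C·C·ABA·C·ABA·B·C·ABA·C·B·ABA·C·ABA·C
    A ↦ C
    B ↦ ABA
    C ↦ B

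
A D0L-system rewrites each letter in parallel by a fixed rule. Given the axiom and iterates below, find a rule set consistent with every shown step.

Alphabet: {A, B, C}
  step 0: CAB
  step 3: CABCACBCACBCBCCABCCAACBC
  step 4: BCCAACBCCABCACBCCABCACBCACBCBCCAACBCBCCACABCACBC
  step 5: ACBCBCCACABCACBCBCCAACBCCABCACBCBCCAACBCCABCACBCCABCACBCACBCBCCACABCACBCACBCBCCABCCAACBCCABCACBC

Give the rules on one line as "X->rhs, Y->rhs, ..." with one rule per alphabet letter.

  step 4 ⇒ step 5: BCCAACBCCABCACBCCABCACBCACBCBCCAACBCBCCACABCACBC ⇒ AC·BC·BC·CA·CA·BC·AC·BC·BC·CA·AC·BC·CA·BC·AC·BC·BC·CA·AC·BC·CA·BC·AC·BC·CA·BC·AC·BC·AC·BC·BC·CA·CA·BC·AC·BC·AC·BC·BC·CA·BC·CA·AC·BC·CA·BC·AC·BC
    A ↦ CA
    B ↦ AC
    C ↦ BC

A->CA, B->AC, C->BC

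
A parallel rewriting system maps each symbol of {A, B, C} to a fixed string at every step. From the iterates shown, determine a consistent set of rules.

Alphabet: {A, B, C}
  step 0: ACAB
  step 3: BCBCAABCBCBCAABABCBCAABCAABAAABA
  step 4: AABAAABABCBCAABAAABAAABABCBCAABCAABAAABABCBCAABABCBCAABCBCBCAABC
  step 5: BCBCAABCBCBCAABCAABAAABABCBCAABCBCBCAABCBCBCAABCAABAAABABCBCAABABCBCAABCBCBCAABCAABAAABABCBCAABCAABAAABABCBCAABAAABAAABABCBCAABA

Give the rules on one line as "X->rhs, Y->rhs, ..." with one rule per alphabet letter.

  step 4 ⇒ step 5: AABAAABABCBCAABAAABAAABABCBCAABCAABAAABABCBCAABABCBCAABCBCBCAABC ⇒ BC·BC·AA·BC·BC·BC·AA·BC·AA·BA·AA·BA·BC·BC·AA·BC·BC·BC·AA·BC·BC·BC·AA·BC·AA·BA·AA·BA·BC·BC·AA·BA·BC·BC·AA·BC·BC·BC·AA·BC·AA·BA·AA·BA·BC·BC·AA·BC·AA·BA·AA·BA·BC·BC·AA·BA·AA·BA·AA·BA·BC·BC·AA·BA
    A ↦ BC
    B ↦ AA
    C ↦ BA

A->BC, B->AA, C->BA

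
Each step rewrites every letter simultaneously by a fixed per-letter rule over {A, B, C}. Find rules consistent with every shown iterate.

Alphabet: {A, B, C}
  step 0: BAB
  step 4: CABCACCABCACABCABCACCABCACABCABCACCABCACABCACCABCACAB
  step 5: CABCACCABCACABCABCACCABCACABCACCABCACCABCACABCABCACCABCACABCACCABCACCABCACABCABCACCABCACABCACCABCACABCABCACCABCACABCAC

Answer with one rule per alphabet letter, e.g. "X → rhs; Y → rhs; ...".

  step 4 ⇒ step 5: CABCACCABCACABCABCACCABCACABCABCACCABCACABCACCABCACAB ⇒ CAB·CA·C·CAB·CA·CAB·CAB·CA·C·CAB·CA·CAB·CA·C·CAB·CA·C·CAB·CA·CAB·CAB·CA·C·CAB·CA·CAB·CA·C·CAB·CA·C·CAB·CA·CAB·CAB·CA·C·CAB·CA·CAB·CA·C·CAB·CA·CAB·CAB·CA·C·CAB·CA·CAB·CA·C
    A ↦ CA
    B ↦ C
    C ↦ CAB

A->CA, B->C, C->CAB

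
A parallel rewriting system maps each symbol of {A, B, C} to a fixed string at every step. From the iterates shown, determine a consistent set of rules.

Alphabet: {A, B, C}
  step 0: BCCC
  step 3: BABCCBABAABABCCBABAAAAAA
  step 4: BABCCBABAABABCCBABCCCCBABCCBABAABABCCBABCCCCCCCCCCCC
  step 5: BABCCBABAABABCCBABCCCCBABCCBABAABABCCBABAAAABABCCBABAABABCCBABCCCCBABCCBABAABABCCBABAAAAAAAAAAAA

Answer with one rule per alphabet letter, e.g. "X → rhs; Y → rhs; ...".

A->CC, B->BAB, C->A

  step 4 ⇒ step 5: BABCCBABAABABCCBABCCCCBABCCBABAABABCCBABCCCCCCCCCCCC ⇒ BAB·CC·BAB·A·A·BAB·CC·BAB·CC·CC·BAB·CC·BAB·A·A·BAB·CC·BAB·A·A·A·A·BAB·CC·BAB·A·A·BAB·CC·BAB·CC·CC·BAB·CC·BAB·A·A·BAB·CC·BAB·A·A·A·A·A·A·A·A·A·A·A·A
    A ↦ CC
    B ↦ BAB
    C ↦ A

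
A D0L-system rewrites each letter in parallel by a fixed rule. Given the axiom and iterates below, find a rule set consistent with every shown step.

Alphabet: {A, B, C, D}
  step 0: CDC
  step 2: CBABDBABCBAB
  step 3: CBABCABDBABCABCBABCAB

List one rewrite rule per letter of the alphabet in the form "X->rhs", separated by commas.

  step 2 ⇒ step 3: CBABDBABCBAB ⇒ CB·AB·C·AB·DB·AB·C·AB·CB·AB·C·AB
    A ↦ C
    B ↦ AB
    C ↦ CB
    D ↦ DB

A->C, B->AB, C->CB, D->DB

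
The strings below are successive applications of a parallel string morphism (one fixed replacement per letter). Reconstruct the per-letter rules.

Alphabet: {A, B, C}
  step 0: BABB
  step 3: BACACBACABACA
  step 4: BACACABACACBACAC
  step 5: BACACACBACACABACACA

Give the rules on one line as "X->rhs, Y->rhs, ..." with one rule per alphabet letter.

A->C, B->BA, C->A

  step 4 ⇒ step 5: BACACABACACBACAC ⇒ BA·C·A·C·A·C·BA·C·A·C·A·BA·C·A·C·A
    A ↦ C
    B ↦ BA
    C ↦ A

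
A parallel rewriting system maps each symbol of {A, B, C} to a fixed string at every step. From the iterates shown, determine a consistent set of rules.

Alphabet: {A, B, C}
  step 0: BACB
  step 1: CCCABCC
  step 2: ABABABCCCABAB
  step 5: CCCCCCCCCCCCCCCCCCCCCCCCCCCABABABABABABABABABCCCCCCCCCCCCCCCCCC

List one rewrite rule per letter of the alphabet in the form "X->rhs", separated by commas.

  step 1 ⇒ step 2: CCCABCC ⇒ AB·AB·AB·C·CC·AB·AB
    A ↦ C
    B ↦ CC
    C ↦ AB

A->C, B->CC, C->AB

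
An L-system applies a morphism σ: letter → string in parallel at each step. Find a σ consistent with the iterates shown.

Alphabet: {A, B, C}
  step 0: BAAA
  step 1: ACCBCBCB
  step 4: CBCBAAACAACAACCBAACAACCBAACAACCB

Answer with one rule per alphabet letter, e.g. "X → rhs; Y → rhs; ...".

A->CB, B->AC, C->A

  step 0 ⇒ step 1: BAAA ⇒ AC·CB·CB·CB
    A ↦ CB
    B ↦ AC
    C ↦ A  (constrained at step 1)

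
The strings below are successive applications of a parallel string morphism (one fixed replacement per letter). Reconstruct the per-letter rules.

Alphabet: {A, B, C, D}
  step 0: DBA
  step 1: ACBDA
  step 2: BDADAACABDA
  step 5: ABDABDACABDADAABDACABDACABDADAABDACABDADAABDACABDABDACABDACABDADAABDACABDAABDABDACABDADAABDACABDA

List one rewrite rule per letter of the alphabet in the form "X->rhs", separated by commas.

  step 1 ⇒ step 2: ACBDA ⇒ BDA·DAA·C·A·BDA
    A ↦ BDA
    B ↦ C
    C ↦ DAA
    D ↦ A

A->BDA, B->C, C->DAA, D->A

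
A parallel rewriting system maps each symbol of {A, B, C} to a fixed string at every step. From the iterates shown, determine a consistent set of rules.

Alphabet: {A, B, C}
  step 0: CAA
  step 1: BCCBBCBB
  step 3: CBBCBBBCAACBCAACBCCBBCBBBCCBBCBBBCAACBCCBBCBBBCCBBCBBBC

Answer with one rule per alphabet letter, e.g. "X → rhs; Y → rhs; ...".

  step 0 ⇒ step 1: CAA ⇒ BC·CBB·CBB
    A ↦ CBB
    C ↦ BC
    B ↦ AAC  (constrained at step 1)

A->CBB, B->AAC, C->BC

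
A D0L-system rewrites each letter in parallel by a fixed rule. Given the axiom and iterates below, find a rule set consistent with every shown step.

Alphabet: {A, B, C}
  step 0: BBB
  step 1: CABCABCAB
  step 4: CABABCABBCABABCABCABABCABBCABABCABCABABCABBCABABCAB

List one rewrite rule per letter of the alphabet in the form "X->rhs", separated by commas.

A->B, B->CAB, C->A

  step 0 ⇒ step 1: BBB ⇒ CAB·CAB·CAB
    B ↦ CAB
    A ↦ B  (constrained at step 1)
    C ↦ A  (constrained at step 1)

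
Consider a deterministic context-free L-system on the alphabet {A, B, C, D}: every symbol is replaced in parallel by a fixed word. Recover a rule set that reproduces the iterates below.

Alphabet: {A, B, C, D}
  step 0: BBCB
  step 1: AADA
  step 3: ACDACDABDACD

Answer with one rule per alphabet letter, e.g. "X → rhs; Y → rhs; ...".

A->AC, B->A, C->D, D->BD

  step 0 ⇒ step 1: BBCB ⇒ A·A·D·A
    B ↦ A
    C ↦ D
    A ↦ AC  (constrained at step 1)
    D ↦ BD  (constrained at step 1)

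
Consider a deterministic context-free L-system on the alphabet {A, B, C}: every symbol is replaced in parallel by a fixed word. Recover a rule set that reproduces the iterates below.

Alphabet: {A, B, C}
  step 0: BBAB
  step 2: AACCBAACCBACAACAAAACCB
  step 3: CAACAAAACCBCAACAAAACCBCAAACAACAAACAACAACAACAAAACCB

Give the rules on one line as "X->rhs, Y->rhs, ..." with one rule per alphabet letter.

  step 2 ⇒ step 3: AACCBAACCBACAACAAAACCB ⇒ CAA·CAA·A·A·CCB·CAA·CAA·A·A·CCB·CAA·A·CAA·CAA·A·CAA·CAA·CAA·CAA·A·A·CCB
    A ↦ CAA
    B ↦ CCB
    C ↦ A

A->CAA, B->CCB, C->A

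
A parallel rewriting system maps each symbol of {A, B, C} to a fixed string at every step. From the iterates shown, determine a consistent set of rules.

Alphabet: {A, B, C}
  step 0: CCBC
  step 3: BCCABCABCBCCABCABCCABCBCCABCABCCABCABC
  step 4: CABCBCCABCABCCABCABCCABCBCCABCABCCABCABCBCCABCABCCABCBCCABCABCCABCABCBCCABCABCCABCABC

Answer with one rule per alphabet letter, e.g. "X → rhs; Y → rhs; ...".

  step 3 ⇒ step 4: BCCABCABCBCCABCABCCABCBCCABCABCCABCABC ⇒ CA·BC·BC·CAB·CA·BC·CAB·CA·BC·CA·BC·BC·CAB·CA·BC·CAB·CA·BC·BC·CAB·CA·BC·CA·BC·BC·CAB·CA·BC·CAB·CA·BC·BC·CAB·CA·BC·CAB·CA·BC
    A ↦ CAB
    B ↦ CA
    C ↦ BC

A->CAB, B->CA, C->BC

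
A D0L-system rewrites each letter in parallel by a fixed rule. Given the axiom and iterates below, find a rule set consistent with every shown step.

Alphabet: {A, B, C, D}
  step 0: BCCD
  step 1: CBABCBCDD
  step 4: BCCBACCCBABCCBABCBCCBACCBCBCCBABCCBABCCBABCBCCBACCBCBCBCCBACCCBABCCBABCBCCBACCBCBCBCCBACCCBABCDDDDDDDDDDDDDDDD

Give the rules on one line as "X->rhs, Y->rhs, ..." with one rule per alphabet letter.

A->CC, B->CBA, C->BC, D->DD

  step 0 ⇒ step 1: BCCD ⇒ CBA·BC·BC·DD
    B ↦ CBA
    C ↦ BC
    D ↦ DD
    A ↦ CC  (constrained at step 1)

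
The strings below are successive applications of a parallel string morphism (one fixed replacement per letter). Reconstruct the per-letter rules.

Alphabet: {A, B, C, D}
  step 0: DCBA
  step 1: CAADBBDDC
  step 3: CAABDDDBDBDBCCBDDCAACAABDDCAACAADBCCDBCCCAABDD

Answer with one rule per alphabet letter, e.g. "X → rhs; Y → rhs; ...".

A->C, B->BDD, C->DB, D->CAA

  step 0 ⇒ step 1: DCBA ⇒ CAA·DB·BDD·C
    A ↦ C
    B ↦ BDD
    C ↦ DB
    D ↦ CAA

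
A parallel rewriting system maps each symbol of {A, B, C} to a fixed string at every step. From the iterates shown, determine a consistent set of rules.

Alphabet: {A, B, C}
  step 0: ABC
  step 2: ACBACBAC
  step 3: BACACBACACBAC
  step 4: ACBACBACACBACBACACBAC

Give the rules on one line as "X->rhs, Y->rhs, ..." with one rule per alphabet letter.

A->B, B->AC, C->AC

  step 3 ⇒ step 4: BACACBACACBAC ⇒ AC·B·AC·B·AC·AC·B·AC·B·AC·AC·B·AC
    A ↦ B
    B ↦ AC
    C ↦ AC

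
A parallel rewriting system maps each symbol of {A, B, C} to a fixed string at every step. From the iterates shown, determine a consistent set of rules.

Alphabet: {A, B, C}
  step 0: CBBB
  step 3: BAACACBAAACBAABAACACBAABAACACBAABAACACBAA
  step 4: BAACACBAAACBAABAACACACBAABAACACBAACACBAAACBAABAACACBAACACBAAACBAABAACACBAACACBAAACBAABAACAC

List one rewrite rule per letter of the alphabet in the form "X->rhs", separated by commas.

A->AC, B->BA, C->BAA

  step 3 ⇒ step 4: BAACACBAAACBAABAACACBAABAACACBAABAACACBAA ⇒ BA·AC·AC·BAA·AC·BAA·BA·AC·AC·AC·BAA·BA·AC·AC·BA·AC·AC·BAA·AC·BAA·BA·AC·AC·BA·AC·AC·BAA·AC·BAA·BA·AC·AC·BA·AC·AC·BAA·AC·BAA·BA·AC·AC
    A ↦ AC
    B ↦ BA
    C ↦ BAA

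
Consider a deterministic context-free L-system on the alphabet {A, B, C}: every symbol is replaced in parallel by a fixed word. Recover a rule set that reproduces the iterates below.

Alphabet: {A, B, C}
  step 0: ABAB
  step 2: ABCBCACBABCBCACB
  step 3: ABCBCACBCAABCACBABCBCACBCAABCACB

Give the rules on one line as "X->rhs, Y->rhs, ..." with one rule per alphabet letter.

  step 2 ⇒ step 3: ABCBCACBABCBCACB ⇒ AB·CB·CA·CB·CA·AB·CA·CB·AB·CB·CA·CB·CA·AB·CA·CB
    A ↦ AB
    B ↦ CB
    C ↦ CA

A->AB, B->CB, C->CA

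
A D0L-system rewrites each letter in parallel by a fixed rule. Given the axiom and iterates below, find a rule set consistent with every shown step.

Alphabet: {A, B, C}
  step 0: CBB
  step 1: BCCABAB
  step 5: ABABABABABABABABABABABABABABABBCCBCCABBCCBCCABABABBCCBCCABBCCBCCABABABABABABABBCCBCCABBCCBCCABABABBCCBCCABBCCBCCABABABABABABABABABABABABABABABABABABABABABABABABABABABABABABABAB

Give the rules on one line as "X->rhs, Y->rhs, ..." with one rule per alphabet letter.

  step 0 ⇒ step 1: CBB ⇒ BCC·AB·AB
    B ↦ AB
    C ↦ BCC
    A ↦ AB  (constrained at step 1)

A->AB, B->AB, C->BCC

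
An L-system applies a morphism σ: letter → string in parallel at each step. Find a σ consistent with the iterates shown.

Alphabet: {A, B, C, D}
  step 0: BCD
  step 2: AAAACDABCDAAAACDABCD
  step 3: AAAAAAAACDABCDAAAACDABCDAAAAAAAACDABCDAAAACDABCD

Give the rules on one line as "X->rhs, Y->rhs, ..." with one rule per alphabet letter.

  step 2 ⇒ step 3: AAAACDABCDAAAACDABCD ⇒ AA·AA·AA·AA·CDA·BCD·AA·AA·CDA·BCD·AA·AA·AA·AA·CDA·BCD·AA·AA·CDA·BCD
    A ↦ AA
    B ↦ AA
    C ↦ CDA
    D ↦ BCD

A->AA, B->AA, C->CDA, D->BCD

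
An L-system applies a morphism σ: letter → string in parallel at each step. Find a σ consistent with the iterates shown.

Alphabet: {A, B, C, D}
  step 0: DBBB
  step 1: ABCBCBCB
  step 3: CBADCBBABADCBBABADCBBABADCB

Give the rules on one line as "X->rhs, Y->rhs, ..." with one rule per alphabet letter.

A->B, B->CB, C->AD, D->AB

  step 0 ⇒ step 1: DBBB ⇒ AB·CB·CB·CB
    B ↦ CB
    D ↦ AB
    A ↦ B  (constrained at step 1)
    C ↦ AD  (constrained at step 1)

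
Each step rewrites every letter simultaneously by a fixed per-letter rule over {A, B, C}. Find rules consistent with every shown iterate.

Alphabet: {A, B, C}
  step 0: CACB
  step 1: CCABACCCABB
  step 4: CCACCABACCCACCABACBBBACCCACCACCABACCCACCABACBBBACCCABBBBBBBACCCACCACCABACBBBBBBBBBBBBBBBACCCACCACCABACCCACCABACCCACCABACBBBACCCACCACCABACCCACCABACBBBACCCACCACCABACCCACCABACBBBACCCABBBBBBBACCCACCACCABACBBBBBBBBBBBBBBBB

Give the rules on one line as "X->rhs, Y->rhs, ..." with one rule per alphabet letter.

  step 0 ⇒ step 1: CACB ⇒ CCA·BAC·CCA·BB
    A ↦ BAC
    B ↦ BB
    C ↦ CCA

A->BAC, B->BB, C->CCA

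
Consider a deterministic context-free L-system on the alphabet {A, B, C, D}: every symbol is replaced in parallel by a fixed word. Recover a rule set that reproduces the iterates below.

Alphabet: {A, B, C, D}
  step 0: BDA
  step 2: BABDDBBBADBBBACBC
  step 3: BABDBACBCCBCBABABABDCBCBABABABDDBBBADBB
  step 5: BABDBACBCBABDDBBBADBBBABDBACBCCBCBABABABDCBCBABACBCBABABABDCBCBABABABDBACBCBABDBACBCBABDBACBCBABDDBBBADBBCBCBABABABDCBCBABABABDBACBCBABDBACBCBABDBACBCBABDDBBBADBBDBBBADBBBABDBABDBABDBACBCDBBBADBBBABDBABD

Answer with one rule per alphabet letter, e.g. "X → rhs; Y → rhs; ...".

A->BD, B->BA, C->DBB, D->CBC

  step 2 ⇒ step 3: BABDDBBBADBBBACBC ⇒ BA·BD·BA·CBC·CBC·BA·BA·BA·BD·CBC·BA·BA·BA·BD·DBB·BA·DBB
    A ↦ BD
    B ↦ BA
    C ↦ DBB
    D ↦ CBC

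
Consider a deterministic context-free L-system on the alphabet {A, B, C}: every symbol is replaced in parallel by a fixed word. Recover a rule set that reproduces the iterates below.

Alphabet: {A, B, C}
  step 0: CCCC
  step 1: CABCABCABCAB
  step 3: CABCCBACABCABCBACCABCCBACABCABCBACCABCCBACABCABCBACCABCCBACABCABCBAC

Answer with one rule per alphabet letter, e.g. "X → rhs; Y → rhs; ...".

  step 0 ⇒ step 1: CCCC ⇒ CAB·CAB·CAB·CAB
    C ↦ CAB
    A ↦ C  (constrained at step 1)
    B ↦ CBA  (constrained at step 1)

A->C, B->CBA, C->CAB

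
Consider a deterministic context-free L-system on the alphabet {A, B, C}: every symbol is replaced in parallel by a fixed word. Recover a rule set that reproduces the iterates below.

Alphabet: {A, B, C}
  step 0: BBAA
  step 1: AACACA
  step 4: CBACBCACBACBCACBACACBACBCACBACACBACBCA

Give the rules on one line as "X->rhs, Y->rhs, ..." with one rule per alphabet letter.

A->CA, B->A, C->CB

  step 0 ⇒ step 1: BBAA ⇒ A·A·CA·CA
    A ↦ CA
    B ↦ A
    C ↦ CB  (constrained at step 1)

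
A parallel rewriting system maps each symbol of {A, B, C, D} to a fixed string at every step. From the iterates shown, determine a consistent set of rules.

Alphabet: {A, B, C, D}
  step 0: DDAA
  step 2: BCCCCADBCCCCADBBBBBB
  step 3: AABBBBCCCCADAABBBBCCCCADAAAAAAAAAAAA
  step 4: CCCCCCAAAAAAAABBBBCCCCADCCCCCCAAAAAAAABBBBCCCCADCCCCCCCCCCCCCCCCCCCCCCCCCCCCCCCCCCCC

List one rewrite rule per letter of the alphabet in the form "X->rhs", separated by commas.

  step 3 ⇒ step 4: AABBBBCCCCADAABBBBCCCCADAAAAAAAAAAAA ⇒ CCC·CCC·AA·AA·AA·AA·B·B·B·B·CCC·CAD·CCC·CCC·AA·AA·AA·AA·B·B·B·B·CCC·CAD·CCC·CCC·CCC·CCC·CCC·CCC·CCC·CCC·CCC·CCC·CCC·CCC
    A ↦ CCC
    B ↦ AA
    C ↦ B
    D ↦ CAD

A->CCC, B->AA, C->B, D->CAD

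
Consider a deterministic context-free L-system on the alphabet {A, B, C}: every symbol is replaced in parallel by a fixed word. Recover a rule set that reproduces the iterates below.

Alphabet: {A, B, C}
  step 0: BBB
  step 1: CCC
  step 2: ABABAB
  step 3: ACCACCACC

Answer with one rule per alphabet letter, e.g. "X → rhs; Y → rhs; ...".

  step 2 ⇒ step 3: ABABAB ⇒ AC·C·AC·C·AC·C
    A ↦ AC
    B ↦ C
  step 1 ⇒ step 2: CCC ⇒ AB·AB·AB
    C ↦ AB

A->AC, B->C, C->AB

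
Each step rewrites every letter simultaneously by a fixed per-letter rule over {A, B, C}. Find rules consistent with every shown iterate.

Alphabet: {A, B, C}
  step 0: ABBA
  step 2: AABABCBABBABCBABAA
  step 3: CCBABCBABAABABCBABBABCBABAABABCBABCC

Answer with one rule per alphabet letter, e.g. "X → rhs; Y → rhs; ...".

  step 2 ⇒ step 3: AABABCBABBABCBABAA ⇒ C·C·BAB·C·BAB·AA·BAB·C·BAB·BAB·C·BAB·AA·BAB·C·BAB·C·C
    A ↦ C
    B ↦ BAB
    C ↦ AA

A->C, B->BAB, C->AA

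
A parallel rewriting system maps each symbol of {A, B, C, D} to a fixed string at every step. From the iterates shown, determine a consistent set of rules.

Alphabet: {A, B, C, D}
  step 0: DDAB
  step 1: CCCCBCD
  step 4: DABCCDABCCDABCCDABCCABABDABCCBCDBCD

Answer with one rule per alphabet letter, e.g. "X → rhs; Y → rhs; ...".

A->BC, B->D, C->AB, D->CC

  step 0 ⇒ step 1: DDAB ⇒ CC·CC·BC·D
    A ↦ BC
    B ↦ D
    D ↦ CC
    C ↦ AB  (constrained at step 1)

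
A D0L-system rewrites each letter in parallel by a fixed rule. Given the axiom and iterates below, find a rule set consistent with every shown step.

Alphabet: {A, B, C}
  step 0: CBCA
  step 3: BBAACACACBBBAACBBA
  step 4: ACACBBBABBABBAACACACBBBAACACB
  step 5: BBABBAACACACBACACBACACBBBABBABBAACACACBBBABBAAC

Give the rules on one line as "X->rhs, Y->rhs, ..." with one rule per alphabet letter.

  step 4 ⇒ step 5: ACACBBBABBABBAACACACBBBAACACB ⇒ B·BA·B·BA·AC·AC·AC·B·AC·AC·B·AC·AC·B·B·BA·B·BA·B·BA·AC·AC·AC·B·B·BA·B·BA·AC
    A ↦ B
    B ↦ AC
    C ↦ BA

A->B, B->AC, C->BA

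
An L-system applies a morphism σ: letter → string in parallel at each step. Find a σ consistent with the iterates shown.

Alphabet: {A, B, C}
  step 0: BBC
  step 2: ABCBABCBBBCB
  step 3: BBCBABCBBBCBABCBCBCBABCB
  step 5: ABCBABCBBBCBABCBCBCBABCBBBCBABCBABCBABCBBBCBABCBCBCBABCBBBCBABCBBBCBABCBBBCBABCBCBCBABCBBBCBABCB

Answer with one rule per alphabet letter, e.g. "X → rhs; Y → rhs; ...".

A->BB, B->CB, C->AB

  step 2 ⇒ step 3: ABCBABCBBBCB ⇒ BB·CB·AB·CB·BB·CB·AB·CB·CB·CB·AB·CB
    A ↦ BB
    B ↦ CB
    C ↦ AB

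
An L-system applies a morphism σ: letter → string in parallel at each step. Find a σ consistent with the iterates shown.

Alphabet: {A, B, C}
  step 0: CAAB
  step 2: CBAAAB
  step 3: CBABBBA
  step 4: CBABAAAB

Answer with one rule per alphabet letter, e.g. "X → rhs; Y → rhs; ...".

  step 3 ⇒ step 4: CBABBBA ⇒ CB·A·B·A·A·A·B
    A ↦ B
    B ↦ A
    C ↦ CB

A->B, B->A, C->CB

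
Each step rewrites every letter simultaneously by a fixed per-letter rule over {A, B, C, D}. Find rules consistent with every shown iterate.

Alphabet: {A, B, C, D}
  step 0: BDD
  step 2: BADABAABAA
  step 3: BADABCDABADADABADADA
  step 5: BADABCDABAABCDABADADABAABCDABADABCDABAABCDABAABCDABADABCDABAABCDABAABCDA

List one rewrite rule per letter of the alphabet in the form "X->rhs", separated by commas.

  step 2 ⇒ step 3: BADABAABAA ⇒ BA·DA·BC·DA·BA·DA·DA·BA·DA·DA
    A ↦ DA
    B ↦ BA
    D ↦ BC
    C ↦ A  (constrained at step 3)

A->DA, B->BA, C->A, D->BC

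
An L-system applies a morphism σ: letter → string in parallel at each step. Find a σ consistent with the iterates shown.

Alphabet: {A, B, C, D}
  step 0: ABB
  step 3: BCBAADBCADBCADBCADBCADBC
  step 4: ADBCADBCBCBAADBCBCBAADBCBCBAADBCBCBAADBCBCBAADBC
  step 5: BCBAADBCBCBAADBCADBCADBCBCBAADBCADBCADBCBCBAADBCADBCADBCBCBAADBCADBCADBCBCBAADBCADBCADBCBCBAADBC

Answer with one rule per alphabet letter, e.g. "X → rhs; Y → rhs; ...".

A->BC, B->AD, C->BC, D->BA

  step 4 ⇒ step 5: ADBCADBCBCBAADBCBCBAADBCBCBAADBCBCBAADBCBCBAADBC ⇒ BC·BA·AD·BC·BC·BA·AD·BC·AD·BC·AD·BC·BC·BA·AD·BC·AD·BC·AD·BC·BC·BA·AD·BC·AD·BC·AD·BC·BC·BA·AD·BC·AD·BC·AD·BC·BC·BA·AD·BC·AD·BC·AD·BC·BC·BA·AD·BC
    A ↦ BC
    B ↦ AD
    C ↦ BC
    D ↦ BA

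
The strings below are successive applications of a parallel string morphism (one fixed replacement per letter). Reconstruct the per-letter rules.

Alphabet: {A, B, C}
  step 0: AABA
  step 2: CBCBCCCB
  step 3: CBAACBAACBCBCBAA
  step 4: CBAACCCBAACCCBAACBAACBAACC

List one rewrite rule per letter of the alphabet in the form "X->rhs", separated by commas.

  step 3 ⇒ step 4: CBAACBAACBCBCBAA ⇒ CB·AA·C·C·CB·AA·C·C·CB·AA·CB·AA·CB·AA·C·C
    A ↦ C
    B ↦ AA
    C ↦ CB

A->C, B->AA, C->CB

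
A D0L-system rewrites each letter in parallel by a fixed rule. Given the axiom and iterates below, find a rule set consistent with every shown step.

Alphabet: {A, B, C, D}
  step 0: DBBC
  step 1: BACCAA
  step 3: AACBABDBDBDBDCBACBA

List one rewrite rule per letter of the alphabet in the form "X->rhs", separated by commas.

  step 0 ⇒ step 1: DBBC ⇒ BA·C·C·AA
    B ↦ C
    C ↦ AA
    D ↦ BA
    A ↦ BD  (constrained at step 1)

A->BD, B->C, C->AA, D->BA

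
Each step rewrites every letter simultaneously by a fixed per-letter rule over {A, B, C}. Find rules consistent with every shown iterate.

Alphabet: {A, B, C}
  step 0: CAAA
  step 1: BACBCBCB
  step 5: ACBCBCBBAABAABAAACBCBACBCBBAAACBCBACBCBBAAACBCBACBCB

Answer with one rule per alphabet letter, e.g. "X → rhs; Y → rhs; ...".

  step 0 ⇒ step 1: CAAA ⇒ BA·CB·CB·CB
    A ↦ CB
    C ↦ BA
    B ↦ A  (constrained at step 1)

A->CB, B->A, C->BA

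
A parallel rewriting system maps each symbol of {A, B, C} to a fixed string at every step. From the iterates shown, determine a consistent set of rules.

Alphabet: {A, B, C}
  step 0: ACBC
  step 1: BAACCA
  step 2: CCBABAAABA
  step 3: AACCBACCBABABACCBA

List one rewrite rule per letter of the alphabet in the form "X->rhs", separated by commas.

A->BA, B->CC, C->A

  step 2 ⇒ step 3: CCBABAAABA ⇒ A·A·CC·BA·CC·BA·BA·BA·CC·BA
    A ↦ BA
    B ↦ CC
    C ↦ A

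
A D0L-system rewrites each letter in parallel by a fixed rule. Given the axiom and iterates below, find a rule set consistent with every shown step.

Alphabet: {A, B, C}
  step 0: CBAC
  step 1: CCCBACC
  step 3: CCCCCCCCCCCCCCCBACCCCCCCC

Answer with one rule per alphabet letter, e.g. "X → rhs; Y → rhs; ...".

A->BA, B->C, C->CC

  step 0 ⇒ step 1: CBAC ⇒ CC·C·BA·CC
    A ↦ BA
    B ↦ C
    C ↦ CC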